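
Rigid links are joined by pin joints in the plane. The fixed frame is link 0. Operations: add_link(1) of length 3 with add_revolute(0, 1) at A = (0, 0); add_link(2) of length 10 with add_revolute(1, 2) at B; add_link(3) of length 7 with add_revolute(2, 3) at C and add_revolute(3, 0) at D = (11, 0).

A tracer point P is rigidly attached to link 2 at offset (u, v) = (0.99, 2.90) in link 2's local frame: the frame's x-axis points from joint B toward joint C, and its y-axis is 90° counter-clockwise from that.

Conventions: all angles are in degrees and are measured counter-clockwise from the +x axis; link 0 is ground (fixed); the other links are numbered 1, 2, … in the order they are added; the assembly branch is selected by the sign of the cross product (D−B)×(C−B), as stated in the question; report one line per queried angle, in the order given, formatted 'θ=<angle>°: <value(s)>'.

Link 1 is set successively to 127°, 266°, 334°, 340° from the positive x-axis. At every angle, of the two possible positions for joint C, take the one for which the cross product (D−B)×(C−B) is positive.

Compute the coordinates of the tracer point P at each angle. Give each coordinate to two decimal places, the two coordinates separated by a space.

A=(0,0), D=(11.00,0)
θ=127°: B = A + 3.00·(cos127°, sin127°) = (-1.8054, 2.3959)
θ=127°: |BD| = 13.0277
θ=127°: circle(B,10.00) ∩ circle(D,7.00): a=8.4712, h=5.3140
θ=127°:   candidates: C₊=(7.4986,6.0613) cross=69.229; C₋=(5.5440,-4.3854) cross=-69.229
θ=127°:   branch + wants cross > 0 → take C=(7.4986,6.0613) (cross=69.229)
θ=127°: ex = (C−B)/|BC| = (0.9304,0.3665); ey = (-0.3665,0.9304)
θ=127°: P = B + 0.99·ex + 2.90·ey = (-1.9473,5.4569)
θ=266°: B = A + 3.00·(cos266°, sin266°) = (-0.2093, -2.9927)
θ=266°: |BD| = 11.6019
θ=266°: circle(B,10.00) ∩ circle(D,7.00): a=7.9989, h=6.0015
θ=266°:   candidates: C₊=(5.9708,4.8690) cross=69.629; C₋=(9.0670,-6.7278) cross=-69.629
θ=266°:   branch + wants cross > 0 → take C=(5.9708,4.8690) (cross=69.629)
θ=266°: ex = (C−B)/|BC| = (0.6180,0.7862); ey = (-0.7862,0.6180)
θ=266°: P = B + 0.99·ex + 2.90·ey = (-1.8773,-0.4222)
θ=334°: B = A + 3.00·(cos334°, sin334°) = (2.6964, -1.3151)
θ=334°: |BD| = 8.4071
θ=334°: circle(B,10.00) ∩ circle(D,7.00): a=7.2367, h=6.9015
θ=334°:   candidates: C₊=(8.7644,6.6334) cross=58.021; C₋=(10.9236,-6.9996) cross=-58.021
θ=334°:   branch + wants cross > 0 → take C=(8.7644,6.6334) (cross=58.021)
θ=334°: ex = (C−B)/|BC| = (0.6068,0.7949); ey = (-0.7949,0.6068)
θ=334°: P = B + 0.99·ex + 2.90·ey = (0.9920,1.2315)
θ=340°: B = A + 3.00·(cos340°, sin340°) = (2.8191, -1.0261)
θ=340°: |BD| = 8.2450
θ=340°: circle(B,10.00) ∩ circle(D,7.00): a=7.2153, h=6.9238
θ=340°:   candidates: C₊=(9.1166,6.7419) cross=57.087; C₋=(10.8399,-6.9982) cross=-57.087
θ=340°:   branch + wants cross > 0 → take C=(9.1166,6.7419) (cross=57.087)
θ=340°: ex = (C−B)/|BC| = (0.6298,0.7768); ey = (-0.7768,0.6298)
θ=340°: P = B + 0.99·ex + 2.90·ey = (1.1898,1.5693)

θ=127°: -1.95 5.46
θ=266°: -1.88 -0.42
θ=334°: 0.99 1.23
θ=340°: 1.19 1.57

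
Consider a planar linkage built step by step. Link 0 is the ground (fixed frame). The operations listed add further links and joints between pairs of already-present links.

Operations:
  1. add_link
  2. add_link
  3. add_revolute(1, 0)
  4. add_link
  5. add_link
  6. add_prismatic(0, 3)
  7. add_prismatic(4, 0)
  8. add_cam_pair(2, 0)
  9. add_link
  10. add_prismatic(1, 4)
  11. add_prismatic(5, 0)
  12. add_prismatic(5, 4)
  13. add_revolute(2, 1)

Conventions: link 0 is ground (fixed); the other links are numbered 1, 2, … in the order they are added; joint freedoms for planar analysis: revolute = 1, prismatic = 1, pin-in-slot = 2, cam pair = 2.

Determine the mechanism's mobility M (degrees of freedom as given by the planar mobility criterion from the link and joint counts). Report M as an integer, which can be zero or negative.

L=1 J1=0 J2=0
add link → L=2 J1=0 J2=0
add link → L=3 J1=0 J2=0
R@1,0 dof=1 J1 → L=3 J1=1 J2=0
add link → L=4 J1=1 J2=0
add link → L=5 J1=1 J2=0
P@0,3 dof=1 J1 → L=5 J1=2 J2=0
P@4,0 dof=1 J1 → L=5 J1=3 J2=0
C@2,0 dof=2 J2 → L=5 J1=3 J2=1
add link → L=6 J1=3 J2=1
P@1,4 dof=1 J1 → L=6 J1=4 J2=1
P@5,0 dof=1 J1 → L=6 J1=5 J2=1
P@5,4 dof=1 J1 → L=6 J1=6 J2=1
R@2,1 dof=1 J1 → L=6 J1=7 J2=1
M=3(L−1)−2J1−J2=3·5−2·7−1=0

M = 0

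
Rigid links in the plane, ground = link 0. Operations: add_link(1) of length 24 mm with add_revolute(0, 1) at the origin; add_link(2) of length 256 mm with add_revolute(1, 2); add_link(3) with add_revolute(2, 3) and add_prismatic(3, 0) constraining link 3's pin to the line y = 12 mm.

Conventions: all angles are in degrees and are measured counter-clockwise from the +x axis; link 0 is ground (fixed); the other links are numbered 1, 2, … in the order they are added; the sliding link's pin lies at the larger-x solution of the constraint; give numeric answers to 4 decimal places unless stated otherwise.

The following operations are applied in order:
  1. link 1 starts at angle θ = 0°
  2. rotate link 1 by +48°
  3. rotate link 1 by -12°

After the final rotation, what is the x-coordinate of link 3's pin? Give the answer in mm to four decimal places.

geometry: r = 24 mm, L = 256 mm, e = 12 mm; θ starts at 0°
rotate link 1 by +48°: θ ← 0° +48° = 48°
rotate link 1 by -12°: θ ← 48° -12° = 36°
crank pin P = (r cos θ, r sin θ) = (19.416408, 14.106846)
h = r sin θ − e = 14.106846 − 12 = 2.106846
x = r cos θ + √(L² − h²) = 19.416408 + 255.991330 = 275.407738

275.4077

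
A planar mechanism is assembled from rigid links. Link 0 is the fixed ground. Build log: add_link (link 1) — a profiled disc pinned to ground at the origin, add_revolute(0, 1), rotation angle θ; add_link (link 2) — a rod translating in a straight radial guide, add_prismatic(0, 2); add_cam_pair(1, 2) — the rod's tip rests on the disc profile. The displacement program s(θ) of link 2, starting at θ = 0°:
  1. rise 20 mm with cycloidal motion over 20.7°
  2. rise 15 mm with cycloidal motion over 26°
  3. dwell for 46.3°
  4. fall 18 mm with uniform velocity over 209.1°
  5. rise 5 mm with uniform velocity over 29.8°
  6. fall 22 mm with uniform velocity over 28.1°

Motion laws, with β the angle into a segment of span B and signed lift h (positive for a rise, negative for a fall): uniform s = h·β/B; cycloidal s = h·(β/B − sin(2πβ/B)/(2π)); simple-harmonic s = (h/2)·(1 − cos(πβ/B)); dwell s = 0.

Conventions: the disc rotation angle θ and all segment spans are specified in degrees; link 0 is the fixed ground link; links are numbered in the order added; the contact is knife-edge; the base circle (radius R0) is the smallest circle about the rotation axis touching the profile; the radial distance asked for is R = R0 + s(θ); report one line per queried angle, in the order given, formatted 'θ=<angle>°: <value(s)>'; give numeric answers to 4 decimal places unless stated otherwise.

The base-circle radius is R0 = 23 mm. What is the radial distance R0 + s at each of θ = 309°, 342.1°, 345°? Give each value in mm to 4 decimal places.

seg 1 [0°–20.7°] cycloidal, h=20: full span → s += 20 → s = 20.0000
seg 2 [20.7°–46.7°] cycloidal, h=15: full span → s += 15 → s = 35.0000
seg 3 [46.7°–93°] dwell: s stays 35.0000
seg 4 [93°–302.1°] uniform, h=-18: full span → s += -18 → s = 17.0000
seg 5 [302.1°–331.9°] uniform, h=5: θ=309° here. β=6.9, B=29.8. 5·6.9/29.8 = 1.1577 → s = 18.1577
seg 5 [302.1°–331.9°] uniform, h=5: full span → s += 5 → s = 22.0000
seg 6 [331.9°–360°] uniform, h=-22: θ=342.1° here. β=10.2, B=28.1. -22·10.2/28.1 = -7.9858 → s = 14.0142
seg 6 [331.9°–360°] uniform, h=-22: θ=345° here. β=13.1, B=28.1. -22·13.1/28.1 = -10.2562 → s = 11.7438
θ=309°: R = R0 + s = 23 + 18.1577 = 41.1577
θ=342.1°: R = R0 + s = 23 + 14.0142 = 37.0142
θ=345°: R = R0 + s = 23 + 11.7438 = 34.7438

θ=309°: 41.1577
θ=342.1°: 37.0142
θ=345°: 34.7438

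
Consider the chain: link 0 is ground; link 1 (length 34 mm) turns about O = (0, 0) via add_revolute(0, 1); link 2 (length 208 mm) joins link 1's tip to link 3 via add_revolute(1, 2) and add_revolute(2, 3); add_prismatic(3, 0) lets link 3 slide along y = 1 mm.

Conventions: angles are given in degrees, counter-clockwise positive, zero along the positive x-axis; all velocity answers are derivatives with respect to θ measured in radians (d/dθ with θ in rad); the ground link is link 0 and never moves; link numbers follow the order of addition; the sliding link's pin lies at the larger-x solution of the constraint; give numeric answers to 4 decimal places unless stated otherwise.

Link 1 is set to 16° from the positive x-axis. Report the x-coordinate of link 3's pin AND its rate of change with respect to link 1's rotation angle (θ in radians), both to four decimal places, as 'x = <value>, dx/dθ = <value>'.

geometry: r = 34 mm, L = 208 mm, e = 1 mm
crank pin P = (r cos θ, r sin θ) = (32.682898, 9.371670)
h = r sin θ − e = 9.371670 − 1 = 8.371670
x = r cos θ + √(L² − h²) = 32.682898 + 207.831458 = 240.514356
dx/dθ = −r sin θ − h·r cos θ/√(L² − h²) (θ in radians; h = 8.371670) = -10.688172

x = 240.5144, dx/dθ = -10.6882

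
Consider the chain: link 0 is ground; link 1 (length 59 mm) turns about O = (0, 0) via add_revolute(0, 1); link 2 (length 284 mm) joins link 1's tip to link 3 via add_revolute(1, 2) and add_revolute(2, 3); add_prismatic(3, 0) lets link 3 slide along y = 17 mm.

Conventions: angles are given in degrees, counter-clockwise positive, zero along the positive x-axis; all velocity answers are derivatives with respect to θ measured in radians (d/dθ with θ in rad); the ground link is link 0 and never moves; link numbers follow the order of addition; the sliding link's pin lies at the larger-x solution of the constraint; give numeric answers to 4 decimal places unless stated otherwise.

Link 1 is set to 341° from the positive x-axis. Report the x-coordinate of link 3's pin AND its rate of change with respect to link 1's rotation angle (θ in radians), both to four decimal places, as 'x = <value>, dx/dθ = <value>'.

geometry: r = 59 mm, L = 284 mm, e = 17 mm
crank pin P = (r cos θ, r sin θ) = (55.785596, -19.208521)
h = r sin θ − e = -19.208521 − 17 = -36.208521
x = r cos θ + √(L² − h²) = 55.785596 + 281.682344 = 337.467940
dx/dθ = −r sin θ − h·r cos θ/√(L² − h²) (θ in radians; h = -36.208521) = 26.379414

x = 337.4679, dx/dθ = 26.3794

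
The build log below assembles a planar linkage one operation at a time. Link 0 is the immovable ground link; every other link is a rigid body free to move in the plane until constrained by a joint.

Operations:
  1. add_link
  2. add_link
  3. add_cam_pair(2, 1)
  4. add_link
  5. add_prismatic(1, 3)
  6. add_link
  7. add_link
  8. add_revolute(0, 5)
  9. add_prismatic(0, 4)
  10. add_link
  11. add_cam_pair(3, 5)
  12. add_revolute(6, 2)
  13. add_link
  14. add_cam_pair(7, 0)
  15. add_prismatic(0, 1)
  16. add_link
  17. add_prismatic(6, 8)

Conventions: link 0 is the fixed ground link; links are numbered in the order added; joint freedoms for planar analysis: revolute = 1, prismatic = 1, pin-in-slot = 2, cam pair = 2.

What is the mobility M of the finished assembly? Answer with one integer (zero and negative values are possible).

(L,J1,J2)=(1,0,0); link0 fixed
link1: (2,0,0)
link2: (3,0,0)
C 2-1 [J2]: (3,0,1)
link3: (4,0,1)
P 1-3 [J1]: (4,1,1)
link4: (5,1,1)
link5: (6,1,1)
R 0-5 [J1]: (6,2,1)
P 0-4 [J1]: (6,3,1)
link6: (7,3,1)
C 3-5 [J2]: (7,3,2)
R 6-2 [J1]: (7,4,2)
link7: (8,4,2)
C 7-0 [J2]: (8,4,3)
P 0-1 [J1]: (8,5,3)
link8: (9,5,3)
P 6-8 [J1]: (9,6,3)
Grübler: 3·8 − 2·6 − 3 = 9

M = 9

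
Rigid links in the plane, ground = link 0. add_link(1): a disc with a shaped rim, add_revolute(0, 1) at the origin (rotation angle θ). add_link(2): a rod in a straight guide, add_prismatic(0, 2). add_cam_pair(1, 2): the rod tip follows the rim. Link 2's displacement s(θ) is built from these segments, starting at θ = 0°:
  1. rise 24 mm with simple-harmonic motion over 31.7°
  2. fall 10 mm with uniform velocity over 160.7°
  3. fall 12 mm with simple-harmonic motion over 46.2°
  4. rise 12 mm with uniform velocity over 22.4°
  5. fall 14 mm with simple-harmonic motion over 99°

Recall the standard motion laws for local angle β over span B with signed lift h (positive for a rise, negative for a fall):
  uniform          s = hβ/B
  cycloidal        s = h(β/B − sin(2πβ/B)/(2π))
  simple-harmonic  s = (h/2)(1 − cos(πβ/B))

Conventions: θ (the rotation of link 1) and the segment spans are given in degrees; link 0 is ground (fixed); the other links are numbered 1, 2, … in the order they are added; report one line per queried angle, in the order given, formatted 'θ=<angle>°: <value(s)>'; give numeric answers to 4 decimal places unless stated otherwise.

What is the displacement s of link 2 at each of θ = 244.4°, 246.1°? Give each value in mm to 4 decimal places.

segment 1 (0° to 31.7°, simple-harmonic, h = 24) is passed completely: s = 0.0000 + (24) = 24.0000
segment 2 (31.7° to 192.4°, uniform, h = -10) is passed completely: s = 24.0000 + (-10) = 14.0000
segment 3 (192.4° to 238.6°, simple-harmonic, h = -12) is passed completely: s = 14.0000 + (-12) = 2.0000
θ = 244.4° falls in segment 4 (238.6° to 261°, uniform, h = 12): β = 244.4 − 238.6 = 5.8°, B = 22.4°; Δs = 12·5.8/22.4 = 3.1071; s = 2.0000 + 3.1071 = 5.1071
θ = 246.1° falls in segment 4 (238.6° to 261°, uniform, h = 12): β = 246.1 − 238.6 = 7.5°, B = 22.4°; Δs = 12·7.5/22.4 = 4.0179; s = 2.0000 + 4.0179 = 6.0179

θ=244.4°: 5.1071
θ=246.1°: 6.0179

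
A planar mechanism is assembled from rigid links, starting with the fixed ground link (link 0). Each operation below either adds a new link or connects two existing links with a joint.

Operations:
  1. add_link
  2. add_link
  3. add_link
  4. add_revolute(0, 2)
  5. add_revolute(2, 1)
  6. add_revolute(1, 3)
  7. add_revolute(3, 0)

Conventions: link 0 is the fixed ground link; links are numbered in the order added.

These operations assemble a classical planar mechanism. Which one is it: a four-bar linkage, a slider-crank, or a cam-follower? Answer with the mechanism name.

links: 4 (incl. ground); joints: 4 revolute, 0 prismatic, 0 higher (cam) pair, forming one closed loop
4 links in a single 4R loop → four-bar linkage

four-bar linkage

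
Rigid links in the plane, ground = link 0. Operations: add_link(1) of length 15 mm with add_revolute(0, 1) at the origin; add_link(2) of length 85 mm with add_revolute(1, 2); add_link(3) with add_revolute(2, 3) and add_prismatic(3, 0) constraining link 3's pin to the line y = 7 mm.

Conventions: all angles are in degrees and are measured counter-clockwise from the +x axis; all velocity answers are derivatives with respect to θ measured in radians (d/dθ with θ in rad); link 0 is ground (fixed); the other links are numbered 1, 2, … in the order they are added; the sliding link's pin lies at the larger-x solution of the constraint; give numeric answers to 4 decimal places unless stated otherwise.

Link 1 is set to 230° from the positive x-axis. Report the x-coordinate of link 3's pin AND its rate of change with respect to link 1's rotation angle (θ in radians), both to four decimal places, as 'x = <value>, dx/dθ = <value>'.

geometry: r = 15 mm, L = 85 mm, e = 7 mm
crank pin P = (r cos θ, r sin θ) = (-9.641814, -11.490667)
h = r sin θ − e = -11.490667 − 7 = -18.490667
x = r cos θ + √(L² − h²) = -9.641814 + 82.964422 = 73.322607
dx/dθ = −r sin θ − h·r cos θ/√(L² − h²) (θ in radians; h = -18.490667) = 9.341751

x = 73.3226, dx/dθ = 9.3418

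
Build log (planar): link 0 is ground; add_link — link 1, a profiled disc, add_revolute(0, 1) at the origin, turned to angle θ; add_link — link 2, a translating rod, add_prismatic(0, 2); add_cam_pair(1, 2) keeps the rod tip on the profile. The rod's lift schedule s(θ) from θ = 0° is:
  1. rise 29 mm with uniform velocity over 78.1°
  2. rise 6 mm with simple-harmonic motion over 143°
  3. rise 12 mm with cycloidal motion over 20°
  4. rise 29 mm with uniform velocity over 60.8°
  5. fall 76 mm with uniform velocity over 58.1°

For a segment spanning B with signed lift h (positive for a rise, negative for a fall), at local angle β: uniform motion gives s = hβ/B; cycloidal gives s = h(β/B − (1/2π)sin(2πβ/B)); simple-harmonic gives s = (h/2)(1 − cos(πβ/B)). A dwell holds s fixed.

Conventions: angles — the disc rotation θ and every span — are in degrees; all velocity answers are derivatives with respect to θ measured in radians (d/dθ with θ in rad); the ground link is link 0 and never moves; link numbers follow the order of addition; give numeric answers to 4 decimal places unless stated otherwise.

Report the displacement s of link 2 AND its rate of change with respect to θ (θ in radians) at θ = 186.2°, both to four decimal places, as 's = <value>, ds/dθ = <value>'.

seg 1 [0°–78.1°] uniform, h=29: full span → s += 29 → s = 29.0000
seg 2 [78.1°–221.1°] simple-harmonic, h=6: θ=186.2° here. β=108.1, B=143. 6/2·(1 − cos(π·0.7559)) = 5.1606 → s = 34.1606
velocity in seg [78.1°–221.1°] (simple-harmonic), θ in radians: β = 108.1° = 1.8867 rad, B = 143° = 2.4958 rad; ds/dθ = (πh/(2B)) sin(πβ/B) = (π·6/(2·2.4958)) sin(π·0.7559) = 2.619868 mm/rad

s = 34.1606, ds/dθ = 2.6199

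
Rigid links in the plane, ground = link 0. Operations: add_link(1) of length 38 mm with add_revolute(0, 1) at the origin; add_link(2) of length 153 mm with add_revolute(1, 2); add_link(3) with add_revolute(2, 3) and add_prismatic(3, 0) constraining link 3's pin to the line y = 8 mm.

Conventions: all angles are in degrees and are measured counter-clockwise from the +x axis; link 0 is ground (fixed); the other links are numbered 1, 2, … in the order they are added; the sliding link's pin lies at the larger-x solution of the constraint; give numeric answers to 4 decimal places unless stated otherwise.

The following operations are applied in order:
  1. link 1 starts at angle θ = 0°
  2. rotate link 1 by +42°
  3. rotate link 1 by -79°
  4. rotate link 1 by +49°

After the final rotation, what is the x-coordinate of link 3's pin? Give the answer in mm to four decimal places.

geometry: r = 38 mm, L = 153 mm, e = 8 mm; θ starts at 0°
rotate link 1 by +42°: θ ← 0° +42° = 42°
rotate link 1 by -79°: θ ← 42° -79° = -37°
rotate link 1 by +49°: θ ← -37° +49° = 12°
crank pin P = (r cos θ, r sin θ) = (37.169609, 7.900644)
h = r sin θ − e = 7.900644 − 8 = -0.099356
x = r cos θ + √(L² − h²) = 37.169609 + 152.999968 = 190.169577

190.1696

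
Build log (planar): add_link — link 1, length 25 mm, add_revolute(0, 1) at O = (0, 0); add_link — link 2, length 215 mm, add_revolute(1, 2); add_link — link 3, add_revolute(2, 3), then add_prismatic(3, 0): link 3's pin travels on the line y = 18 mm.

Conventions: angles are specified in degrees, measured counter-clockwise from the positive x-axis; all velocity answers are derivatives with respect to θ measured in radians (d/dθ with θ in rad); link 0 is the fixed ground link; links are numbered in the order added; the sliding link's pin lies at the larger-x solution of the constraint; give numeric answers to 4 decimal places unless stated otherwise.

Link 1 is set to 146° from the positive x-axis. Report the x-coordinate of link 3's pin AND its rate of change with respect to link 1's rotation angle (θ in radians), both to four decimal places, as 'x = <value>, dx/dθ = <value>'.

geometry: r = 25 mm, L = 215 mm, e = 18 mm
crank pin P = (r cos θ, r sin θ) = (-20.725939, 13.979823)
h = r sin θ − e = 13.979823 − 18 = -4.020177
x = r cos θ + √(L² − h²) = -20.725939 + 214.962411 = 194.236472
dx/dθ = −r sin θ − h·r cos θ/√(L² − h²) (θ in radians; h = -4.020177) = -14.367434

x = 194.2365, dx/dθ = -14.3674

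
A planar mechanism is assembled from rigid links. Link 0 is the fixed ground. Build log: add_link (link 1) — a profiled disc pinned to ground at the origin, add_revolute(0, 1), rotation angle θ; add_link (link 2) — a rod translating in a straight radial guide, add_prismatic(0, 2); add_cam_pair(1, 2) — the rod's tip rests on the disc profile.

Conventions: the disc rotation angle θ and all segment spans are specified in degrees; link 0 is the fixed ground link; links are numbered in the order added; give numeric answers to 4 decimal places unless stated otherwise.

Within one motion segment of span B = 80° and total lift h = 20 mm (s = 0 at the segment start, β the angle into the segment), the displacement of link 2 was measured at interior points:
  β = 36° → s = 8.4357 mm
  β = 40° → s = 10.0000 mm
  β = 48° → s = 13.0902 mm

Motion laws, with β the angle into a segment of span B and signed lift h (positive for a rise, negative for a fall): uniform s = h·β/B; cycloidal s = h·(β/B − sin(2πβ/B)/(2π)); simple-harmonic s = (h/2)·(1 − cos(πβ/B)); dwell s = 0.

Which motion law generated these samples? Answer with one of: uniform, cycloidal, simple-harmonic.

candidates at β/B = r: uniform s = h·r (linear in β); cycloidal s = h·(r − sin(2πr)/(2π)); simple-harmonic s = (h/2)(1 − cos(πr))
β=36°: printed 8.4357 | uniform 9.0000, cycloidal 8.0164, simple-harmonic 8.4357
β=40°: printed 10.0000 | uniform 10.0000, cycloidal 10.0000, simple-harmonic 10.0000
β=48°: printed 13.0902 | uniform 12.0000, cycloidal 13.8710, simple-harmonic 13.0902
only one law matches every sample → simple-harmonic

simple-harmonic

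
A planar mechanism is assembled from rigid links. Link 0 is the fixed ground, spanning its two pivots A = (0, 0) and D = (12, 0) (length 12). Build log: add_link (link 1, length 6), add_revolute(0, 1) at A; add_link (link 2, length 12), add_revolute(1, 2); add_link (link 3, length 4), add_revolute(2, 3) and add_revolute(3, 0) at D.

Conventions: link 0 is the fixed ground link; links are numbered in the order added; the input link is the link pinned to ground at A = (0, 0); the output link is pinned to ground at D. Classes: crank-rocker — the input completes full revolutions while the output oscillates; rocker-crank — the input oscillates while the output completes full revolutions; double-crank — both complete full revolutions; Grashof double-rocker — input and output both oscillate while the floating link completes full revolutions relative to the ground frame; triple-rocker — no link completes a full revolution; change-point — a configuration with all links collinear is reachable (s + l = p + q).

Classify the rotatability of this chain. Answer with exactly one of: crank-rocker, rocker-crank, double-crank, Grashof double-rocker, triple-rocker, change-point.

lengths: ground=12, input=6, coupler=12, output=4
sorted: s=4 (shortest), l=12 (longest), p+q=18
s + l = 16 vs p + q = 18
s + l < p + q (Grashof) with shortest = output link → rocker-crank

rocker-crank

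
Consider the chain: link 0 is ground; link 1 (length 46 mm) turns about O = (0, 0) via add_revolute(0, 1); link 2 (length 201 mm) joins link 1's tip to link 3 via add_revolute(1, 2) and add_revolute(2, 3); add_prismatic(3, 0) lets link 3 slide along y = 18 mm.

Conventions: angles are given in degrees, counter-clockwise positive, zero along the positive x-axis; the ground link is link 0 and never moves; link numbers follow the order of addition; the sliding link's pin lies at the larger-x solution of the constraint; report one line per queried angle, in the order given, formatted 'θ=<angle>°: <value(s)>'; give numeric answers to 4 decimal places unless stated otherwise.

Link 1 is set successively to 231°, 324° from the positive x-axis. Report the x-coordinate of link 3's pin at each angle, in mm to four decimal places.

geometry: r = 46 mm, L = 201 mm, e = 18 mm
θ=231°: crank pin P = (r cos θ, r sin θ) = (-28.948738, -35.748714)
θ=231°: h = r sin θ − e = -35.748714 − 18 = -53.748714
θ=231°: x = r cos θ + √(L² − h²) = -28.948738 + 193.680344 = 164.731606
θ=324°: crank pin P = (r cos θ, r sin θ) = (37.214782, -27.038122)
θ=324°: h = r sin θ − e = -27.038122 − 18 = -45.038122
θ=324°: x = r cos θ + √(L² − h²) = 37.214782 + 195.889172 = 233.103953

θ=231°: 164.7316
θ=324°: 233.1040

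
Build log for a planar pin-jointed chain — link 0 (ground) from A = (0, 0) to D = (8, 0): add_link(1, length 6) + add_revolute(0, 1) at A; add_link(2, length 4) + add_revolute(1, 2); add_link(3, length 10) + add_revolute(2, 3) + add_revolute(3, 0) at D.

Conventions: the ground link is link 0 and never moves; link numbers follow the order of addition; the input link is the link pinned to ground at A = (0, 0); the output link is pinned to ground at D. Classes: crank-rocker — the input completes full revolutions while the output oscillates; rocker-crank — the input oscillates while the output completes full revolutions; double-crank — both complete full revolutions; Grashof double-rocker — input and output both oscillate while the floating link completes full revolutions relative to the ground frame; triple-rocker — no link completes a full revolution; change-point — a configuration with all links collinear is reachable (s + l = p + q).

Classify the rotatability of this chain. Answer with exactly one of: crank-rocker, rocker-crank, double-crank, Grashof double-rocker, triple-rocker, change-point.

lengths: ground=8, input=6, coupler=4, output=10
sorted: s=4 (shortest), l=10 (longest), p+q=14
s + l = 14 vs p + q = 14
s + l = p + q → change-point (collinear configuration reachable)

change-point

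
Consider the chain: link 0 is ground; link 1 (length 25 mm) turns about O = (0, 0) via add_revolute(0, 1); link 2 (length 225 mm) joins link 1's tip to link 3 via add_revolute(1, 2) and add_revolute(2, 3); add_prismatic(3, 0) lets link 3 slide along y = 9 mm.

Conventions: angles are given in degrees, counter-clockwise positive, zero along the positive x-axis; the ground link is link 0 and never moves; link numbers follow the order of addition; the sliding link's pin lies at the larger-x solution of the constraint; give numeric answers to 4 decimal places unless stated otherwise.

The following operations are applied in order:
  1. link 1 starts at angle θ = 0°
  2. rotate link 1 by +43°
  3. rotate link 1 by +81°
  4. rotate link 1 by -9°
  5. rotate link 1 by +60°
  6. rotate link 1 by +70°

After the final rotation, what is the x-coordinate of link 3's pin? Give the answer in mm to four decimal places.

geometry: r = 25 mm, L = 225 mm, e = 9 mm; θ starts at 0°
rotate link 1 by +43°: θ ← 0° +43° = 43°
rotate link 1 by +81°: θ ← 43° +81° = 124°
rotate link 1 by -9°: θ ← 124° -9° = 115°
rotate link 1 by +60°: θ ← 115° +60° = 175°
rotate link 1 by +70°: θ ← 175° +70° = 245°
crank pin P = (r cos θ, r sin θ) = (-10.565457, -22.657695)
h = r sin θ − e = -22.657695 − 9 = -31.657695
x = r cos θ + √(L² − h²) = -10.565457 + 222.761735 = 212.196278

212.1963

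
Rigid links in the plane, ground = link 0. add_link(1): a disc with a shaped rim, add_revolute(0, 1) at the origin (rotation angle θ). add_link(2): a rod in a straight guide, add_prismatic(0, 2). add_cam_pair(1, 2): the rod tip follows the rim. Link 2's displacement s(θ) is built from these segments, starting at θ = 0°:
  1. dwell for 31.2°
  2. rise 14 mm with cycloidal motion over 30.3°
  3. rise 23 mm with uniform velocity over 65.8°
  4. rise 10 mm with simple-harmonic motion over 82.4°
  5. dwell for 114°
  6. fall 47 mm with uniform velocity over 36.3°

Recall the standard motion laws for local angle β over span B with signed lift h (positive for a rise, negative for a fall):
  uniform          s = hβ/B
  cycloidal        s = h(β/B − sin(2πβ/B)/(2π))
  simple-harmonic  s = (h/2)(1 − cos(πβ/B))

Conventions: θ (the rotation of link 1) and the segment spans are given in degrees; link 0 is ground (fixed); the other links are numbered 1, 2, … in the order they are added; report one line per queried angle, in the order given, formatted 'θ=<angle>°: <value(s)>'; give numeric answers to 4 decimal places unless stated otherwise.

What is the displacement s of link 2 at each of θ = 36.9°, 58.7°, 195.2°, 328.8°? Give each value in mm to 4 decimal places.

segment 1 (0° to 31.2°, dwell): s unchanged at 0.0000
θ = 36.9° falls in segment 2 (31.2° to 61.5°, cycloidal, h = 14): β = 36.9 − 31.2 = 5.7°, B = 30.3°; Δs = 14·(0.1881 − sin(2π·0.1881)/(2π)) = 0.5718; s = 0.0000 + 0.5718 = 0.5718
θ = 58.7° falls in segment 2 (31.2° to 61.5°, cycloidal, h = 14): β = 58.7 − 31.2 = 27.5°, B = 30.3°; Δs = 14·(0.9076 − sin(2π·0.9076)/(2π)) = 13.9285; s = 0.0000 + 13.9285 = 13.9285
segment 2 (31.2° to 61.5°, cycloidal, h = 14) is passed completely: s = 0.0000 + (14) = 14.0000
segment 3 (61.5° to 127.3°, uniform, h = 23) is passed completely: s = 14.0000 + (23) = 37.0000
θ = 195.2° falls in segment 4 (127.3° to 209.7°, simple-harmonic, h = 10): β = 195.2 − 127.3 = 67.9°, B = 82.4°; Δs = 10/2·(1 − cos(π·0.8240)) = 9.2552; s = 37.0000 + 9.2552 = 46.2552
segment 4 (127.3° to 209.7°, simple-harmonic, h = 10) is passed completely: s = 37.0000 + (10) = 47.0000
segment 5 (209.7° to 323.7°, dwell): s unchanged at 47.0000
θ = 328.8° falls in segment 6 (323.7° to 360°, uniform, h = -47): β = 328.8 − 323.7 = 5.1°, B = 36.3°; Δs = -47·5.1/36.3 = -6.6033; s = 47.0000 − 6.6033 = 40.3967

θ=36.9°: 0.5718
θ=58.7°: 13.9285
θ=195.2°: 46.2552
θ=328.8°: 40.3967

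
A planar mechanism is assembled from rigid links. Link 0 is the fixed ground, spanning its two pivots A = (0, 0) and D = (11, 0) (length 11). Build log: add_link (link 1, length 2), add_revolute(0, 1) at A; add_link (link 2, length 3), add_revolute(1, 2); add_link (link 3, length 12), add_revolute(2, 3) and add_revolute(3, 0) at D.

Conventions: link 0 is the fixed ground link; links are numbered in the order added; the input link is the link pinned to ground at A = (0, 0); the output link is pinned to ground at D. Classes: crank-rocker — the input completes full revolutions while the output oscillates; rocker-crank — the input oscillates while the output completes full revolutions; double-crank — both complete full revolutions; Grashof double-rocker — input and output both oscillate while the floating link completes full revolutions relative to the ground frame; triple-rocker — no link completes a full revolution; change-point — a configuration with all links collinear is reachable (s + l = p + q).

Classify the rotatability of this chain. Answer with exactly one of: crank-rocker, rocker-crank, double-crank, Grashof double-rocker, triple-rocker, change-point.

lengths: ground=11, input=2, coupler=3, output=12
sorted: s=2 (shortest), l=12 (longest), p+q=14
s + l = 14 vs p + q = 14
s + l = p + q → change-point (collinear configuration reachable)

change-point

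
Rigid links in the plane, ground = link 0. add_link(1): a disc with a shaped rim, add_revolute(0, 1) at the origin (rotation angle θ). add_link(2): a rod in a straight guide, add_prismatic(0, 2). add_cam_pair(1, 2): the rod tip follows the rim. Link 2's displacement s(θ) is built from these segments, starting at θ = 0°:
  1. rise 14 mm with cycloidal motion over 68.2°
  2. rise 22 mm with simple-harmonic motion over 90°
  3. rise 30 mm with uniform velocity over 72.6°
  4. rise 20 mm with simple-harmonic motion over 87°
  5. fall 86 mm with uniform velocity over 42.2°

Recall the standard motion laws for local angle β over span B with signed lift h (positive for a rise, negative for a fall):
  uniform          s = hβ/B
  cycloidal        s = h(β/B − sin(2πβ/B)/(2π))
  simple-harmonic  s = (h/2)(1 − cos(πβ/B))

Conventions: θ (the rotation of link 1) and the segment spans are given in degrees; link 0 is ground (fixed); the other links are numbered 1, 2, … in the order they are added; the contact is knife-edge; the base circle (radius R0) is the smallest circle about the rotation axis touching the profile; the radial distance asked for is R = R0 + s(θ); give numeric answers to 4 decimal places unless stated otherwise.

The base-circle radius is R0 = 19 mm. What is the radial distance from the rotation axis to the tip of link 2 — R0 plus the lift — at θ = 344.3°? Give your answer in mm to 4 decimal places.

segment 1 (0° to 68.2°, cycloidal, h = 14) is passed completely: s = 0.0000 + (14) = 14.0000
segment 2 (68.2° to 158.2°, simple-harmonic, h = 22) is passed completely: s = 14.0000 + (22) = 36.0000
segment 3 (158.2° to 230.8°, uniform, h = 30) is passed completely: s = 36.0000 + (30) = 66.0000
segment 4 (230.8° to 317.8°, simple-harmonic, h = 20) is passed completely: s = 66.0000 + (20) = 86.0000
θ = 344.3° falls in segment 5 (317.8° to 360°, uniform, h = -86): β = 344.3 − 317.8 = 26.5°, B = 42.2°; Δs = -86·26.5/42.2 = -54.0047; s = 86.0000 − 54.0047 = 31.9953
R = R0 + s = 19 + 31.9953 = 50.9953

50.9953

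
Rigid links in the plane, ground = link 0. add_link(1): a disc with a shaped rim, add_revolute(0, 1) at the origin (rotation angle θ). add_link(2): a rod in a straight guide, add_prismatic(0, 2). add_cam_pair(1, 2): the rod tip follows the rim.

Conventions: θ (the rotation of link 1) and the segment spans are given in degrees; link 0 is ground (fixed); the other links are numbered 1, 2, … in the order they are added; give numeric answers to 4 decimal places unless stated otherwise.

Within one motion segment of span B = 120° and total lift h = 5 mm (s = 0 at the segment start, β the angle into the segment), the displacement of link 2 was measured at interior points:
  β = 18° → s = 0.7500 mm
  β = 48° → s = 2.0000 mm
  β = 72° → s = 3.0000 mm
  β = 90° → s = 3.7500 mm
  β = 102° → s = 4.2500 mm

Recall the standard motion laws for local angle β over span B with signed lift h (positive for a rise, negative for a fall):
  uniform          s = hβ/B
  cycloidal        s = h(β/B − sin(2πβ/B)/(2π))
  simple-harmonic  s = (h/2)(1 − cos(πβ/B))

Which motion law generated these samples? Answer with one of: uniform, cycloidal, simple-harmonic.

candidates at β/B = r: uniform s = h·r (linear in β); cycloidal s = h·(r − sin(2πr)/(2π)); simple-harmonic s = (h/2)(1 − cos(πr))
β=18°: printed 0.7500 | uniform 0.7500, cycloidal 0.1062, simple-harmonic 0.2725
β=48°: printed 2.0000 | uniform 2.0000, cycloidal 1.5323, simple-harmonic 1.7275
β=72°: printed 3.0000 | uniform 3.0000, cycloidal 3.4677, simple-harmonic 3.2725
β=90°: printed 3.7500 | uniform 3.7500, cycloidal 4.5458, simple-harmonic 4.2678
β=102°: printed 4.2500 | uniform 4.2500, cycloidal 4.8938, simple-harmonic 4.7275
only one law matches every sample → uniform

uniform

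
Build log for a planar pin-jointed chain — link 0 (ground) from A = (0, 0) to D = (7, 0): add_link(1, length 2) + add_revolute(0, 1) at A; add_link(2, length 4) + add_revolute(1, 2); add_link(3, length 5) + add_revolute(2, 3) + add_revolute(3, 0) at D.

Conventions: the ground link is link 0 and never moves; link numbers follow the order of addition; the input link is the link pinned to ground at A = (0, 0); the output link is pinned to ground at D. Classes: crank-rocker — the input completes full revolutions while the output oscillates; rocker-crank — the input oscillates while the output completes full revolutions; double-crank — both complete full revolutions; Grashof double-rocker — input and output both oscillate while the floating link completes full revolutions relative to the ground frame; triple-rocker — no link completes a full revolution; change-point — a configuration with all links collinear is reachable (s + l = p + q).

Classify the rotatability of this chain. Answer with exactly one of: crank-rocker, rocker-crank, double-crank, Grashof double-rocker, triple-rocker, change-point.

lengths: ground=7, input=2, coupler=4, output=5
sorted: s=2 (shortest), l=7 (longest), p+q=9
s + l = 9 vs p + q = 9
s + l = p + q → change-point (collinear configuration reachable)

change-point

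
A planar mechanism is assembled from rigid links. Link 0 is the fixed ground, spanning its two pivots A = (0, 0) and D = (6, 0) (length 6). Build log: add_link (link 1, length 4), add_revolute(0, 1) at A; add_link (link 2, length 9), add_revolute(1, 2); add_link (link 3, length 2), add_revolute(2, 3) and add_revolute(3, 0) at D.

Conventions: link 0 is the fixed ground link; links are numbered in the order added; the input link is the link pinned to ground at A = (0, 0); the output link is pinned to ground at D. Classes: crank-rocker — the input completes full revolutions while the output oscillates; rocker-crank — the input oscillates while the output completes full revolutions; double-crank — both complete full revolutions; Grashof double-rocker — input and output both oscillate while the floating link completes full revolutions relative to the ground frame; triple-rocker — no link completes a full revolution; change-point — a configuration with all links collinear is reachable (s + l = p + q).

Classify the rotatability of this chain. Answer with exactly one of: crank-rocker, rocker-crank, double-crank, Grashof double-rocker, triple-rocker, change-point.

lengths: ground=6, input=4, coupler=9, output=2
sorted: s=2 (shortest), l=9 (longest), p+q=10
s + l = 11 vs p + q = 10
s + l > p + q → non-Grashof → no link fully rotates → triple-rocker

triple-rocker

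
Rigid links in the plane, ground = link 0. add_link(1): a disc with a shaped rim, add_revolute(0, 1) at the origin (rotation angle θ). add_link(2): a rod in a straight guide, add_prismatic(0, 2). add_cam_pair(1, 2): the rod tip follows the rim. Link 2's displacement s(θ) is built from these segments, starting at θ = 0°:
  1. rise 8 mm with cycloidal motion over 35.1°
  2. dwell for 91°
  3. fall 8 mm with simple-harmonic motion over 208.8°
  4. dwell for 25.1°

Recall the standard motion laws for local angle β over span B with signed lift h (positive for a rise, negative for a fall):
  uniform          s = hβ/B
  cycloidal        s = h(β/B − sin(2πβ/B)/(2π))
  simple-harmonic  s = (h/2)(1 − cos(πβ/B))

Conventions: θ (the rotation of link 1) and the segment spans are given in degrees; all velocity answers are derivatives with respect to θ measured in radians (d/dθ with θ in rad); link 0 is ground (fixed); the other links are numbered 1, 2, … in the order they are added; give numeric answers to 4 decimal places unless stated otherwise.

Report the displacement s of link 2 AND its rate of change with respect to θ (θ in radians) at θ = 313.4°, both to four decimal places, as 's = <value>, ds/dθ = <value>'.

segment 1 (0° to 35.1°, cycloidal, h = 8) is passed completely: s = 0.0000 + (8) = 8.0000
segment 2 (35.1° to 126.1°, dwell): s unchanged at 8.0000
θ = 313.4° falls in segment 3 (126.1° to 334.9°, simple-harmonic, h = -8): β = 313.4 − 126.1 = 187.3°, B = 208.8°; Δs = -8/2·(1 − cos(π·0.8970)) = -7.7925; s = 8.0000 − 7.7925 = 0.2075
velocity in seg [126.1°–334.9°] (simple-harmonic), θ in radians: β = 187.3° = 3.2690 rad, B = 208.8° = 3.6442 rad; ds/dθ = (πh/(2B)) sin(πβ/B) = (π·(-8)/(2·3.6442)) sin(π·0.8970) = -1.096122 mm/rad

s = 0.2075, ds/dθ = -1.0961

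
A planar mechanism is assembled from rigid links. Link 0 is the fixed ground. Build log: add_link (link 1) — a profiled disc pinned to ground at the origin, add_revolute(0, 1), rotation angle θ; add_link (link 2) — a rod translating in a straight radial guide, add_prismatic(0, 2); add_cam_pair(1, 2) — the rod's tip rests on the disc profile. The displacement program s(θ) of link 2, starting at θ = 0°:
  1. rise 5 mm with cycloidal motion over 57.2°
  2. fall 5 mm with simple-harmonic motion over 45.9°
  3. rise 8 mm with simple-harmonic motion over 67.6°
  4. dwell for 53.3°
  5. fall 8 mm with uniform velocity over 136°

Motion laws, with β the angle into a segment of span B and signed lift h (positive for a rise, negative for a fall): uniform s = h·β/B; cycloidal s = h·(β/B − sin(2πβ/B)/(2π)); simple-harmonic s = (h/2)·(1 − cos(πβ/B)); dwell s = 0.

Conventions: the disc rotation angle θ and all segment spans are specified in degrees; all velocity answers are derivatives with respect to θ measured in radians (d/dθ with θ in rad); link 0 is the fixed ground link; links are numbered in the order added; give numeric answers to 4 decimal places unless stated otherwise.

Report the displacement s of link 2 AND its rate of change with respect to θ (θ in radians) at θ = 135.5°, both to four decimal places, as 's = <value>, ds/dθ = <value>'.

seg 1 [0°–57.2°] cycloidal, h=5: full span → s += 5 → s = 5.0000
seg 2 [57.2°–103.1°] simple-harmonic, h=-5: full span → s += -5 → s = 0.0000
seg 3 [103.1°–170.7°] simple-harmonic, h=8: θ=135.5° here. β=32.4, B=67.6. 8/2·(1 − cos(π·0.4793)) = 3.7399 → s = 3.7399
velocity in seg [103.1°–170.7°] (simple-harmonic), θ in radians: β = 32.4° = 0.5655 rad, B = 67.6° = 1.1798 rad; ds/dθ = (πh/(2B)) sin(πβ/B) = (π·8/(2·1.1798)) sin(π·0.4793) = 10.628352 mm/rad

s = 3.7399, ds/dθ = 10.6284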